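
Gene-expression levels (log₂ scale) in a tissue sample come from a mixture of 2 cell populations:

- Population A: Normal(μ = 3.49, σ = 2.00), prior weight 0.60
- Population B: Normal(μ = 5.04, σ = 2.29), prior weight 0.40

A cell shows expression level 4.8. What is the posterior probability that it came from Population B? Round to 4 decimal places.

0.4178

By Bayes' theorem, P(k | x) = P(Z=k) f_k(x) / Σ_j P(Z=j) f_j(x).
Evaluate each component's likelihood at the observed value:
  f_A = 0.16096
  f_B = 0.173256
Prior × likelihood for each component:
  P(Z=A)·f_A = 0.60 × 0.16096 = 0.0965761
  P(Z=B)·f_B = 0.40 × 0.173256 = 0.0693026
Marginal: 0.0965761 + 0.0693026 = 0.165879
So the posterior for Population B is 0.0693026 / 0.165879 ≈ 0.4178.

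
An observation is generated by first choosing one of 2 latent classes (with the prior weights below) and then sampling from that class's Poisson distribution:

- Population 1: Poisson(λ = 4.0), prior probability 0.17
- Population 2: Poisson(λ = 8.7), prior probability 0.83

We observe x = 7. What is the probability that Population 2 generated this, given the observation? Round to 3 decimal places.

0.911

P(component k | x) = P(Z=k)·f_k(x) / marginal(x), where marginal(x) = Σ_j P(Z=j)·f_j(x).
Evaluate each component's likelihood at the observed value:
  p_1 = 0.0595404
  p_2 = 0.124693
Prior × likelihood for each component:
  P(Z=1)·p_1 = 0.17 × 0.0595404 = 0.0101219
  P(Z=2)·p_2 = 0.83 × 0.124693 = 0.103495
Sum: 0.0101219 + 0.103495 = 0.113617
So the posterior for Population 2 is 0.103495 / 0.113617 ≈ 0.911.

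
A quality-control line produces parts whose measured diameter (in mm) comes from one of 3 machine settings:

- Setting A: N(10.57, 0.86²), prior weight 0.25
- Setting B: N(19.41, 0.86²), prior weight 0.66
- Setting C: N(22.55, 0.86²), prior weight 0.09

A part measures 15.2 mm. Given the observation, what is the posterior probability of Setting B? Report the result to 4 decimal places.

0.9701

Posterior ∝ prior × likelihood, so P(k | x) ∝ π_k f_k(x); normalise over all components.
Evaluate each component's likelihood at the observed value:
  L_A = 2.35786e-07
  L_B = 2.90135e-06
  L_C = 6.38787e-17
Prior × likelihood for each component:
  π_A·L_A = 0.25 × 2.35786e-07 = 5.89465e-08
  π_B·L_B = 0.66 × 2.90135e-06 = 1.91489e-06
  π_C·L_C = 0.09 × 6.38787e-17 = 5.74908e-18
Denominator: 5.89465e-08 + 1.91489e-06 + 5.74908e-18 = 1.97383e-06
P(Setting B | data) = 1.91489e-06 / 1.97383e-06 ≈ 0.9701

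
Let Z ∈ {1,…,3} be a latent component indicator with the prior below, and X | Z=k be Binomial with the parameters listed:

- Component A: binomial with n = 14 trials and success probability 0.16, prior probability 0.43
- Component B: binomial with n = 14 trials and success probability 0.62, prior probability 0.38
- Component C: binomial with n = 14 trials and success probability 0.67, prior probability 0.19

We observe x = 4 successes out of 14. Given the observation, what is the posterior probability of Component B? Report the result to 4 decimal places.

P(component k | x) = w_k·f_k(x) / marginal(x), where marginal(x) = Σ_j w_j·f_j(x).
Binomial probabilities:
  p_A = 0.114738
  p_B = 0.00928617
  p_C = 0.00308939
Weight by the priors:
  w_A·p_A = 0.43 × 0.114738 = 0.0493373
  w_B·p_B = 0.38 × 0.00928617 = 0.00352875
  w_C·p_C = 0.19 × 0.00308939 = 0.000586984
Normaliser: 0.0493373 + 0.00352875 + 0.000586984 = 0.053453
So the posterior for Component B is 0.00352875 / 0.053453 ≈ 0.0660.

0.0660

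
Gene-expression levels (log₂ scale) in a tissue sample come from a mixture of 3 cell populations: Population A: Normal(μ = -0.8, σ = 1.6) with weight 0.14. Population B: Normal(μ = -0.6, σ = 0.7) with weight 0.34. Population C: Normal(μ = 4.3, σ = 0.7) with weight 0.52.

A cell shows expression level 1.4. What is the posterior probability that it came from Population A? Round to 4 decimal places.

P(component k | x) = π_k·f_k(x) / marginal(x), where marginal(x) = Σ_j π_j·f_j(x).
Component likelihoods at x = 1.4:
  L_A = (1/(1.6·√(2π)))·exp(−(1.4−-0.8)²/(2·1.6²)) = 0.249339·exp(-0.94531) = 0.0968827
  L_B = (1/(0.7·√(2π)))·exp(−(1.4−-0.6)²/(2·0.7²)) = 0.569918·exp(-4.08163) = 0.00962014
  L_C = (1/(0.7·√(2π)))·exp(−(1.4−4.3)²/(2·0.7²)) = 0.569918·exp(-8.58163) = 0.00010687
Unnormalised posteriors:
  π_A·L_A = 0.14 × 0.0968827 = 0.0135636
  π_B·L_B = 0.34 × 0.00962014 = 0.00327085
  π_C·L_C = 0.52 × 0.00010687 = 5.55725e-05
Denominator: 0.0135636 + 0.00327085 + 5.55725e-05 = 0.01689
P(Population A | the observation) = 0.0135636 / 0.01689 ≈ 0.8031

0.8031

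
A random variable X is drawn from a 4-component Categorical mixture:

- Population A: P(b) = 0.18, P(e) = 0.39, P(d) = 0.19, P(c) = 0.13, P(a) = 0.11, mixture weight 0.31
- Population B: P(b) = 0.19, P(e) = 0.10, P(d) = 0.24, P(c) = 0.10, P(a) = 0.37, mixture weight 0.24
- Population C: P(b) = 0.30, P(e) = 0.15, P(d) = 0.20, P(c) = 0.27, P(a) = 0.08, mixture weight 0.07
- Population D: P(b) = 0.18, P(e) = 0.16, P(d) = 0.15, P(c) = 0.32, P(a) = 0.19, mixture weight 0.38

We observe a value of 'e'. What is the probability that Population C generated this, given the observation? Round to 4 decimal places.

0.0486

Apply Bayes' rule: the posterior for each component is proportional to its prior times its likelihood at x.
Component likelihoods at x = 'e':
  f_A = 0.39
  f_B = 0.1
  f_C = 0.15
  f_D = 0.16
Unnormalised posteriors:
  π_A·f_A = 0.31 × 0.39 = 0.1209
  π_B·f_B = 0.24 × 0.1 = 0.024
  π_C·f_C = 0.07 × 0.15 = 0.0105
  π_D·f_D = 0.38 × 0.16 = 0.0608
Normaliser: 0.1209 + 0.024 + 0.0105 + 0.0608 = 0.2162
P(Population C | the observation) = 0.0105 / 0.2162 ≈ 0.0486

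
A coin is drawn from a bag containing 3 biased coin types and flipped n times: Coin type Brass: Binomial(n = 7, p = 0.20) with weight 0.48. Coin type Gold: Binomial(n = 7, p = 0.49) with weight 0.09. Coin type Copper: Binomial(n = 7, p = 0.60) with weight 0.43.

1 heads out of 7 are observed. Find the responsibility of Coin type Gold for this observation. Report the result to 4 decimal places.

Apply Bayes' rule: the posterior for each component is proportional to its prior times its likelihood at x.
Binomial probabilities:
  p_Brass = C(7,1)·0.20^1·0.80^6 = 7·0.2·0.262144 = 0.367002
  p_Gold = C(7,1)·0.49^1·0.51^6 = 7·0.49·0.0175963 = 0.0603553
  p_Copper = C(7,1)·0.60^1·0.40^6 = 7·0.6·0.004096 = 0.0172032
Unnormalised posteriors:
  π_Brass·p_Brass = 0.48 × 0.367002 = 0.176161
  π_Gold·p_Gold = 0.09 × 0.0603553 = 0.00543197
  π_Copper·p_Copper = 0.43 × 0.0172032 = 0.00739738
Normaliser: 0.176161 + 0.00543197 + 0.00739738 = 0.18899
P(Coin type Gold | the observation) = 0.00543197 / 0.18899 ≈ 0.0287

0.0287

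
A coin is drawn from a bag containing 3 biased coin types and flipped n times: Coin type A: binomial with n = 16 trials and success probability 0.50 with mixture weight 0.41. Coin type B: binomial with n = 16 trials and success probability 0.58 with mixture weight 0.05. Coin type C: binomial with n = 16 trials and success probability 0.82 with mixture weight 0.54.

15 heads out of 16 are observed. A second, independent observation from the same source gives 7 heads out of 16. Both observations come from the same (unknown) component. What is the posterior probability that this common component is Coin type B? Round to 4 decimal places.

By Bayes' theorem, P(k | x) = P(Z=k) f_k(x) / Σ_j P(Z=j) f_j(x).
Since both observations come from the same component, the likelihood for component k is f_k(x₁)·f_k(x₂).
  L_A = [0.000244141] × [0.174561] = 4.26173e-05
  L_B = [0.00190016] × [0.102723] = 0.000195189
  L_C = [0.146757] × [0.000565686] = 8.30187e-05
Prior × likelihood for each component:
  P(Z=A)·L_A = 0.41 × 4.26173e-05 = 1.74731e-05
  P(Z=B)·L_B = 0.05 × 0.000195189 = 9.75944e-06
  P(Z=C)·L_C = 0.54 × 8.30187e-05 = 4.48301e-05
Denominator: 1.74731e-05 + 9.75944e-06 + 4.48301e-05 = 7.20626e-05
Responsibility of Coin type B: 9.75944e-06 / 7.20626e-05 ≈ 0.1354

0.1354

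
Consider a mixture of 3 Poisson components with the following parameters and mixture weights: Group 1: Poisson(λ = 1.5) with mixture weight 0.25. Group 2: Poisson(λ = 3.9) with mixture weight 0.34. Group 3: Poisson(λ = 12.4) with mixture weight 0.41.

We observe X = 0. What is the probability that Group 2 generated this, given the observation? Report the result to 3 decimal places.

0.110

P(component k | x) = P(Z=k)·f_k(x) / marginal(x), where marginal(x) = Σ_j P(Z=j)·f_j(x).
Component likelihoods at x = 0:
  L_1 = 0.22313
  L_2 = 0.0202419
  L_3 = 4.11859e-06
Multiply by the mixture weights:
  P(Z=1)·L_1 = 0.25 × 0.22313 = 0.0557825
  P(Z=2)·L_2 = 0.34 × 0.0202419 = 0.00688225
  P(Z=3)·L_3 = 0.41 × 4.11859e-06 = 1.68862e-06
Denominator: 0.0557825 + 0.00688225 + 1.68862e-06 = 0.0626665
Responsibility of Group 2: 0.00688225 / 0.0626665 ≈ 0.110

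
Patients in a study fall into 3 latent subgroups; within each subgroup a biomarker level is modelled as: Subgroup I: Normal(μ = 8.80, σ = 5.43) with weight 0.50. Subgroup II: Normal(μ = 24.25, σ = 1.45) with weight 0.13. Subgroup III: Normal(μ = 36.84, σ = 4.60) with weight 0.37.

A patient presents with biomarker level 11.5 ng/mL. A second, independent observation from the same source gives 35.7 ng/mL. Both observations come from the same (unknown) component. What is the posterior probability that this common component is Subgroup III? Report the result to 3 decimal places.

Posterior ∝ prior × likelihood, so P(k | x) ∝ π_k f_k(x); normalise over all components.
Since both observations come from the same component, the likelihood for component k is f_k(x₁)·f_k(x₂).
  f_I = [(1/(5.43·√(2π)))·exp(−(11.5−8.80)²/(2·5.43²)) = 0.073470·exp(-0.12362) = 0.0649264] × [3.44306e-07] = 2.23546e-08
  f_II = [(1/(1.45·√(2π)))·exp(−(11.5−24.25)²/(2·1.45²)) = 0.275133·exp(-38.65933) = 4.4669e-18] × [7.92886e-15] = 3.54175e-32
  f_III = [(1/(4.60·√(2π)))·exp(−(11.5−36.84)²/(2·4.60²)) = 0.086727·exp(-15.17286) = 2.23183e-08] × [0.0841038] = 1.87705e-09
Prior × likelihood for each component:
  π_I·f_I = 0.50 × 2.23546e-08 = 1.11773e-08
  π_II·f_II = 0.13 × 3.54175e-32 = 4.60427e-33
  π_III·f_III = 0.37 × 1.87705e-09 = 6.9451e-10
Normaliser: 1.11773e-08 + 4.60427e-33 + 6.9451e-10 = 1.18718e-08
So the posterior for Subgroup III is 6.9451e-10 / 1.18718e-08 ≈ 0.059.

0.059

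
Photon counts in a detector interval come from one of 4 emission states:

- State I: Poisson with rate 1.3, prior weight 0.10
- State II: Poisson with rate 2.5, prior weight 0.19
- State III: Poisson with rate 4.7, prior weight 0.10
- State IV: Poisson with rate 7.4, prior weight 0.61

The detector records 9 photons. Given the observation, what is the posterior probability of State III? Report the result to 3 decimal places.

The responsibility of component k is π_k f_k(x) divided by Σ_j π_j f_j(x).
Poisson probabilities:
  L_I = e^(−1.3)·1.3^9/9! = 7.96424e-06
  L_II = e^(−2.5)·2.5^9/9! = 0.000862901
  L_III = e^(−4.7)·4.7^9/9! = 0.02805
  L_IV = e^(−7.4)·7.4^9/9! = 0.112084
Unnormalised posteriors:
  π_I·L_I = 0.10 × 7.96424e-06 = 7.96424e-07
  π_II·L_II = 0.19 × 0.000862901 = 0.000163951
  π_III·L_III = 0.10 × 0.02805 = 0.002805
  π_IV·L_IV = 0.61 × 0.112084 = 0.0683712
Sum: 7.96424e-07 + 0.000163951 + 0.002805 + 0.0683712 = 0.0713409
P(State III | data) = 0.002805 / 0.0713409 ≈ 0.039

0.039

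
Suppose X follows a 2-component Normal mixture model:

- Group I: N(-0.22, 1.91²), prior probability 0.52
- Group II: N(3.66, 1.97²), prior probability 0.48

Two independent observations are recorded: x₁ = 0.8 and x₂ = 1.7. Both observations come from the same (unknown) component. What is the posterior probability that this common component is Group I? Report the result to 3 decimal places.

0.739

Apply Bayes' rule: the posterior for each component is proportional to its prior times its likelihood at x.
Since both observations come from the same component, the likelihood for component k is f_k(x₁)·f_k(x₂).
  L_I = [(1/(1.91·√(2π)))·exp(−(0.8−-0.22)²/(2·1.91²)) = 0.208870·exp(-0.14259) = 0.181113] × [0.126023] = 0.0228243
  L_II = [(1/(1.97·√(2π)))·exp(−(0.8−3.66)²/(2·1.97²)) = 0.202509·exp(-1.05383) = 0.0705947] × [0.123451] = 0.00871501
Prior × likelihood for each component:
  P(Z=I)·L_I = 0.52 × 0.0228243 = 0.0118687
  P(Z=II)·L_II = 0.48 × 0.00871501 = 0.0041832
Normaliser: 0.0118687 + 0.0041832 = 0.0160519
Responsibility of Group I: 0.0118687 / 0.0160519 ≈ 0.739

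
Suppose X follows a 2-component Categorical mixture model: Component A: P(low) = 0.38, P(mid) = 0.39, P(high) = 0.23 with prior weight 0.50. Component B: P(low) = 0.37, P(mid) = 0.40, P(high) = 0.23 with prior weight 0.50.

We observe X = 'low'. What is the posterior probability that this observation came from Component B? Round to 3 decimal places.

0.493

The responsibility of component k is w_k f_k(x) divided by Σ_j w_j f_j(x).
Component likelihoods at x = 'low':
  f_A = 0.38
  f_B = 0.37
Multiply by the mixture weights:
  w_A·f_A = 0.50 × 0.38 = 0.19
  w_B·f_B = 0.50 × 0.37 = 0.185
Normaliser: 0.19 + 0.185 = 0.375
P(Component B | the observation) ≈ 0.493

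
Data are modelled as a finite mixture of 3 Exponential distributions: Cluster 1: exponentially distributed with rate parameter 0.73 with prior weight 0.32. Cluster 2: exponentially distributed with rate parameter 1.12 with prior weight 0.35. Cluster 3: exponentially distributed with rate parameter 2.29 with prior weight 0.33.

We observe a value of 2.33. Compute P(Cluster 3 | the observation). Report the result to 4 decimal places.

0.0485

Apply Bayes' rule: the posterior for each component is proportional to its prior times its likelihood at x.
Evaluate each component's likelihood at the observed value:
  p_1 = 0.133239
  p_2 = 0.0823916
  p_3 = 0.0110299
Multiply by the mixture weights:
  P(Z=1)·p_1 = 0.32 × 0.133239 = 0.0426365
  P(Z=2)·p_2 = 0.35 × 0.0823916 = 0.0288371
  P(Z=3)·p_3 = 0.33 × 0.0110299 = 0.00363986
Denominator: 0.0426365 + 0.0288371 + 0.00363986 = 0.0751134
So the posterior for Cluster 3 is 0.00363986 / 0.0751134 ≈ 0.0485.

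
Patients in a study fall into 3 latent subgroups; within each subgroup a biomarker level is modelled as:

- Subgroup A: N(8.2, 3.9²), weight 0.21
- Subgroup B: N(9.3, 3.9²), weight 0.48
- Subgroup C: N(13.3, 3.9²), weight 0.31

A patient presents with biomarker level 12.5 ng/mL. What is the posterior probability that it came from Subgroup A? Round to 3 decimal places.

Posterior ∝ prior × likelihood, so P(k | x) ∝ P(Z=k) f_k(x); normalise over all components.
Evaluate each component's likelihood at the observed value:
  f_A = 0.055702
  f_B = 0.0730555
  f_C = 0.100163
Unnormalised posteriors:
  P(Z=A)·f_A = 0.21 × 0.055702 = 0.0116974
  P(Z=B)·f_B = 0.48 × 0.0730555 = 0.0350666
  P(Z=C)·f_C = 0.31 × 0.100163 = 0.0310506
Marginal: 0.0116974 + 0.0350666 + 0.0310506 = 0.0778147
So the posterior for Subgroup A is 0.0116974 / 0.0778147 ≈ 0.150.

0.150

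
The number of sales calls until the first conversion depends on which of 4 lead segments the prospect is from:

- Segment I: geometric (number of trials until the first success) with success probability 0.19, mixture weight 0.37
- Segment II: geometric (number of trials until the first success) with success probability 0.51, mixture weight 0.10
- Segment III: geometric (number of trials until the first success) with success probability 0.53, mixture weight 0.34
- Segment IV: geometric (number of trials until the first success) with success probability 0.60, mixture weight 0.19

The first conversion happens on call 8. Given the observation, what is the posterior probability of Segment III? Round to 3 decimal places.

The responsibility of component k is P(Z=k) f_k(x) divided by Σ_j P(Z=j) f_j(x).
Evaluate each component's likelihood at the observed value:
  f_I = 0.19·(1−0.19)^7 = 0.19·0.228768 = 0.0434659
  f_II = 0.51·(1−0.51)^7 = 0.51·0.00678223 = 0.00345894
  f_III = 0.53·(1−0.53)^7 = 0.53·0.00506623 = 0.0026851
  f_IV = 0.60·(1−0.60)^7 = 0.60·0.0016384 = 0.00098304
Weight by the priors:
  P(Z=I)·f_I = 0.37 × 0.0434659 = 0.0160824
  P(Z=II)·f_II = 0.10 × 0.00345894 = 0.000345894
  P(Z=III)·f_III = 0.34 × 0.0026851 = 0.000912935
  P(Z=IV)·f_IV = 0.19 × 0.00098304 = 0.000186778
Marginal: 0.0160824 + 0.000345894 + 0.000912935 + 0.000186778 = 0.017528
Responsibility of Segment III: 0.000912935 / 0.017528 ≈ 0.052

0.052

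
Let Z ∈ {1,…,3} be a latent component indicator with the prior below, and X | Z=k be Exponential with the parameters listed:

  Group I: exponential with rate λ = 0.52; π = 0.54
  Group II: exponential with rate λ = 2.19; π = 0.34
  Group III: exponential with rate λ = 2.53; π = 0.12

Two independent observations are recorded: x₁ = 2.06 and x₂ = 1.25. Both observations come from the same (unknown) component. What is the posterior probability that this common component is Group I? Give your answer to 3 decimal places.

Posterior ∝ prior × likelihood, so P(k | x) ∝ P(Z=k) f_k(x); normalise over all components.
Since both observations come from the same component, the likelihood for component k is f_k(x₁)·f_k(x₂).
  f_I = [0.178151] × [0.271464] = 0.0483614
  f_II = [0.0240529] × [0.141763] = 0.00340982
  f_III = [0.0137932] × [0.107069] = 0.00147682
Prior × likelihood for each component:
  P(Z=I)·f_I = 0.54 × 0.0483614 = 0.0261152
  P(Z=II)·f_II = 0.34 × 0.00340982 = 0.00115934
  P(Z=III)·f_III = 0.12 × 0.00147682 = 0.000177219
Sum: 0.0261152 + 0.00115934 + 0.000177219 = 0.0274517
So the posterior for Group I is 0.0261152 / 0.0274517 ≈ 0.951.

0.951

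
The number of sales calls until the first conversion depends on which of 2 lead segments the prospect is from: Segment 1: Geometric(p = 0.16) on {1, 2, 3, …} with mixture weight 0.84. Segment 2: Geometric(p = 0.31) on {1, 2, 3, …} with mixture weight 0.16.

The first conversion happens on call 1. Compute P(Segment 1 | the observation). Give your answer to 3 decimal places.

By Bayes' theorem, P(k | x) = P(Z=k) f_k(x) / Σ_j P(Z=j) f_j(x).
Component likelihoods at x = 1:
  f_1 = 0.16
  f_2 = 0.31
Unnormalised posteriors:
  P(Z=1)·f_1 = 0.84 × 0.16 = 0.1344
  P(Z=2)·f_2 = 0.16 × 0.31 = 0.0496
Normaliser: 0.1344 + 0.0496 = 0.184
Responsibility of Segment 1: 0.1344 / 0.184 ≈ 0.730

0.730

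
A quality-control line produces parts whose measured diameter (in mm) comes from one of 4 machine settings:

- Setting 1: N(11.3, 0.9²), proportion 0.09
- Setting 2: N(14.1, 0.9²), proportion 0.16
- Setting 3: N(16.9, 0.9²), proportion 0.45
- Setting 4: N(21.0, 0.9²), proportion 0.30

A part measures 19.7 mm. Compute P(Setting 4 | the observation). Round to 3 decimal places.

Posterior ∝ prior × likelihood, so P(k | x) ∝ π_k f_k(x); normalise over all components.
Evaluate each component's likelihood at the observed value:
  p_1 = (1/(0.9·√(2π)))·exp(−(19.7−11.3)²/(2·0.9²)) = 0.443269·exp(-43.55556) = 5.37935e-20
  p_2 = (1/(0.9·√(2π)))·exp(−(19.7−14.1)²/(2·0.9²)) = 0.443269·exp(-19.35802) = 1.73614e-09
  p_3 = (1/(0.9·√(2π)))·exp(−(19.7−16.9)²/(2·0.9²)) = 0.443269·exp(-4.83951) = 0.00350668
  p_4 = (1/(0.9·√(2π)))·exp(−(19.7−21.0)²/(2·0.9²)) = 0.443269·exp(-1.04321) = 0.156173
Multiply by the mixture weights:
  π_1·p_1 = 0.09 × 5.37935e-20 = 4.84142e-21
  π_2·p_2 = 0.16 × 1.73614e-09 = 2.77782e-10
  π_3·p_3 = 0.45 × 0.00350668 = 0.00157801
  π_4·p_4 = 0.30 × 0.156173 = 0.046852
Denominator: 4.84142e-21 + 2.77782e-10 + 0.00157801 + 0.046852 = 0.04843
Responsibility of Setting 4: 0.046852 / 0.04843 ≈ 0.967

0.967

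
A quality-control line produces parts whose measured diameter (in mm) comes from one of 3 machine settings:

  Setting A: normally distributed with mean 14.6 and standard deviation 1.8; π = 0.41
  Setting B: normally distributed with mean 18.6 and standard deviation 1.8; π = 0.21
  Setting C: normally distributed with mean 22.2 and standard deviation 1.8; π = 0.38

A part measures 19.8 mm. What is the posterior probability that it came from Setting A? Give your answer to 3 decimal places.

The responsibility of component k is π_k f_k(x) divided by Σ_j π_j f_j(x).
Normal densities:
  f_A = (1/(1.8·√(2π)))·exp(−(19.8−14.6)²/(2·1.8²)) = 0.221635·exp(-4.17284) = 0.00341504
  f_B = (1/(1.8·√(2π)))·exp(−(19.8−18.6)²/(2·1.8²)) = 0.221635·exp(-0.22222) = 0.177471
  f_C = (1/(1.8·√(2π)))·exp(−(19.8−22.2)²/(2·1.8²)) = 0.221635·exp(-0.88889) = 0.0911167
Multiply by the mixture weights:
  π_A·f_A = 0.41 × 0.00341504 = 0.00140017
  π_B·f_B = 0.21 × 0.177471 = 0.0372689
  π_C·f_C = 0.38 × 0.0911167 = 0.0346243
Normaliser: 0.00140017 + 0.0372689 + 0.0346243 = 0.0732935
P(Setting A | data) = 0.00140017 / 0.0732935 ≈ 0.019

0.019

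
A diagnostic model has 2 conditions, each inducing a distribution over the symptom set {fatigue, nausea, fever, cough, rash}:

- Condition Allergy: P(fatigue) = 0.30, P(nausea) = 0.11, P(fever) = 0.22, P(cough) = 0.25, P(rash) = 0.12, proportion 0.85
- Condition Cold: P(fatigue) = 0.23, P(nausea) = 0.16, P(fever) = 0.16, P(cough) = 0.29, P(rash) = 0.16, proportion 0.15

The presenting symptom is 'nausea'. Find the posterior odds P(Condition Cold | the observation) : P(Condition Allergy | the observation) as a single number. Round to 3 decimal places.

0.257

Since P(k|x) ∝ π_k f_k(x), the posterior odds are π_i f_i(x) / (π_j f_j(x)).
Component likelihoods at x = 'nausea':
  f_Allergy = P(nausea | comp) = 0.11
  f_Cold = P(nausea | comp) = 0.16
Odds = (0.15/0.85) × (0.16/0.11) = 0.176471 × 1.45455 ≈ 0.257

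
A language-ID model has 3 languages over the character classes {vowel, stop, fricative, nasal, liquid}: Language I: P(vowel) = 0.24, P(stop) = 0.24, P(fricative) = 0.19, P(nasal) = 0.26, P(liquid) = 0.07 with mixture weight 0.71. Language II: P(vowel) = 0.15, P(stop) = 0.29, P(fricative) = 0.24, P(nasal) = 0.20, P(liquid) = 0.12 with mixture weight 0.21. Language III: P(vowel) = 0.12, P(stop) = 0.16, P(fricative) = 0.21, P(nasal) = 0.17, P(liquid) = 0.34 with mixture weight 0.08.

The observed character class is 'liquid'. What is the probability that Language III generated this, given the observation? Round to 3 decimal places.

The responsibility of component k is w_k f_k(x) divided by Σ_j w_j f_j(x).
Evaluate each component's likelihood at the observed value:
  p_I = P(liquid | comp) = 0.07
  p_II = P(liquid | comp) = 0.12
  p_III = P(liquid | comp) = 0.34
Weight by the priors:
  w_I·p_I = 0.71 × 0.07 = 0.0497
  w_II·p_II = 0.21 × 0.12 = 0.0252
  w_III·p_III = 0.08 × 0.34 = 0.0272
Evidence: 0.0497 + 0.0252 + 0.0272 = 0.1021
Responsibility of Language III: 0.0272 / 0.1021 ≈ 0.266

0.266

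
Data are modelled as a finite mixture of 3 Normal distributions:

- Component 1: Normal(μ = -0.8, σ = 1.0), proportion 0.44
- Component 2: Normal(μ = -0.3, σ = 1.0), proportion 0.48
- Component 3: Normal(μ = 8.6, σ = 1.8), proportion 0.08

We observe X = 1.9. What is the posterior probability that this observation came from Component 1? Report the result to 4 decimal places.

P(component k | x) = w_k·f_k(x) / marginal(x), where marginal(x) = Σ_j w_j·f_j(x).
Component likelihoods at x = 1.9:
  p_1 = 0.0104209
  p_2 = 0.0354746
  p_3 = 0.000217308
Unnormalised posteriors:
  w_1·p_1 = 0.44 × 0.0104209 = 0.00458521
  w_2·p_2 = 0.48 × 0.0354746 = 0.0170278
  w_3·p_3 = 0.08 × 0.000217308 = 1.73846e-05
Normaliser: 0.00458521 + 0.0170278 + 1.73846e-05 = 0.0216304
So the posterior for Component 1 is 0.00458521 / 0.0216304 ≈ 0.2120.

0.2120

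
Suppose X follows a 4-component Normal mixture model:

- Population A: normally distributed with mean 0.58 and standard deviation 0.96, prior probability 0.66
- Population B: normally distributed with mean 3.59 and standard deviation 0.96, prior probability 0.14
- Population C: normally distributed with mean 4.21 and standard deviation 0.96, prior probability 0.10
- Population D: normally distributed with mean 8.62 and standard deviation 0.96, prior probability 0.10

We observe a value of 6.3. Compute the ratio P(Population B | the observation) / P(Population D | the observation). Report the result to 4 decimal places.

Only the two components matter; the odds are (π_i f_i(x)) / (π_j f_j(x)).
Normal densities:
  p_A = (1/(0.96·√(2π)))·exp(−(6.3−0.58)²/(2·0.96²)) = 0.415565·exp(-17.75087) = 8.1196e-09
  p_B = (1/(0.96·√(2π)))·exp(−(6.3−3.59)²/(2·0.96²)) = 0.415565·exp(-3.98443) = 0.00773078
  p_C = (1/(0.96·√(2π)))·exp(−(6.3−4.21)²/(2·0.96²)) = 0.415565·exp(-2.36985) = 0.0388533
  p_D = (1/(0.96·√(2π)))·exp(−(6.3−8.62)²/(2·0.96²)) = 0.415565·exp(-2.92014) = 0.0224098
Posterior odds = (π_B·p_B) / (π_D·p_D) = (0.14·0.00773078) / (0.10·0.0224098) = 0.00108231 / 0.00224098 ≈ 0.4830

0.4830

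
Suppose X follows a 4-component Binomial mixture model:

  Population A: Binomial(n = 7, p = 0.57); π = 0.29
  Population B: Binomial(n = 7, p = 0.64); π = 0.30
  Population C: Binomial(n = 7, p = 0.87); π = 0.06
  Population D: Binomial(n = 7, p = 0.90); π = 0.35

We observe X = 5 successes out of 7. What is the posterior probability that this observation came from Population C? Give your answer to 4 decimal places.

0.0507

Apply Bayes' rule: the posterior for each component is proportional to its prior times its likelihood at x.
Binomial probabilities:
  L_A = C(7,5)·0.57^5·0.43^2 = 21·0.0601692·0.1849 = 0.233631
  L_B = C(7,5)·0.64^5·0.36^2 = 21·0.107374·0.1296 = 0.29223
  L_C = C(7,5)·0.87^5·0.13^2 = 21·0.498421·0.0169 = 0.17689
  L_D = C(7,5)·0.90^5·0.10^2 = 21·0.59049·0.01 = 0.124003
Weight by the priors:
  w_A·L_A = 0.29 × 0.233631 = 0.067753
  w_B·L_B = 0.30 × 0.29223 = 0.0876689
  w_C·L_C = 0.06 × 0.17689 = 0.0106134
  w_D·L_D = 0.35 × 0.124003 = 0.043401
Normaliser: 0.067753 + 0.0876689 + 0.0106134 + 0.043401 = 0.209436
P(Population C | the observation) = 0.0106134 / 0.209436 ≈ 0.0507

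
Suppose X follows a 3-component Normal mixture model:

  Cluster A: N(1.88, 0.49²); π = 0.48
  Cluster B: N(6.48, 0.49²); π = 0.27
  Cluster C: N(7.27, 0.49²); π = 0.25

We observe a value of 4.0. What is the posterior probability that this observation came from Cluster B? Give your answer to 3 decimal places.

0.018

By Bayes' theorem, P(k | x) = P(Z=k) f_k(x) / Σ_j P(Z=j) f_j(x).
Component likelihoods at x = 4.0:
  p_A = 7.01397e-05
  p_B = 2.22983e-06
  p_C = 1.73788e-10
Multiply by the mixture weights:
  P(Z=A)·p_A = 0.48 × 7.01397e-05 = 3.3667e-05
  P(Z=B)·p_B = 0.27 × 2.22983e-06 = 6.02054e-07
  P(Z=C)·p_C = 0.25 × 1.73788e-10 = 4.3447e-11
Sum: 3.3667e-05 + 6.02054e-07 + 4.3447e-11 = 3.42691e-05
P(Cluster B | x) ≈ 0.018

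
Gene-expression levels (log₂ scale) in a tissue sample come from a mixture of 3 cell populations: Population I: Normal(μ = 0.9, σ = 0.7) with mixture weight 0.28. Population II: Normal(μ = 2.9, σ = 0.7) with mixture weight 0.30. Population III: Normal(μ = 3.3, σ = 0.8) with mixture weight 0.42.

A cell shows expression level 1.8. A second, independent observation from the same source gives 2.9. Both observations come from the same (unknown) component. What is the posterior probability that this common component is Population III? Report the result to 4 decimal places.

Posterior ∝ prior × likelihood, so P(k | x) ∝ P(Z=k) f_k(x); normalise over all components.
Since both observations come from the same component, the likelihood for component k is f_k(x₁)·f_k(x₂).
  p_I = [0.249376] × [0.00962014] = 0.00239903
  p_II = [0.165803] × [0.569918] = 0.0944938
  p_III = [0.0859828] × [0.440082] = 0.0378395
Unnormalised posteriors:
  P(Z=I)·p_I = 0.28 × 0.00239903 = 0.000671729
  P(Z=II)·p_II = 0.30 × 0.0944938 = 0.0283481
  P(Z=III)·p_III = 0.42 × 0.0378395 = 0.0158926
Denominator: 0.000671729 + 0.0283481 + 0.0158926 = 0.0449124
P(Population III | x₁, x₂) = 0.0158926 / 0.0449124 ≈ 0.3539

0.3539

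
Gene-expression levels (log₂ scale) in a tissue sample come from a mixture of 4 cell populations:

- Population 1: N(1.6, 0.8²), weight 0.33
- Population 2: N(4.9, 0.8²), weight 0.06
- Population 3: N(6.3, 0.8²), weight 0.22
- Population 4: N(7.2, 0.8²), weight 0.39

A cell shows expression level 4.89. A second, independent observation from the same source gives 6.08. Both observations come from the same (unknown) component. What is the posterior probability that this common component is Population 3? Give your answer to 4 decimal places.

0.6660

Posterior ∝ prior × likelihood, so P(k | x) ∝ π_k f_k(x); normalise over all components.
Since both observations come from the same component, the likelihood for component k is f_k(x₁)·f_k(x₂).
  f_1 = [(1/(0.8·√(2π)))·exp(−(4.89−1.6)²/(2·0.8²)) = 0.498678·exp(-8.45633) = 0.000105995] × [7.72828e-08] = 8.19155e-12
  f_2 = [(1/(0.8·√(2π)))·exp(−(4.89−4.9)²/(2·0.8²)) = 0.498678·exp(-0.00008) = 0.498639] × [0.168031] = 0.0837867
  f_3 = [(1/(0.8·√(2π)))·exp(−(4.89−6.3)²/(2·0.8²)) = 0.498678·exp(-1.55320) = 0.105505] × [0.480174] = 0.0506607
  f_4 = [(1/(0.8·√(2π)))·exp(−(4.89−7.2)²/(2·0.8²)) = 0.498678·exp(-4.16883) = 0.00771474] × [0.187159] = 0.00144388
Unnormalised posteriors:
  π_1·f_1 = 0.33 × 8.19155e-12 = 2.70321e-12
  π_2·f_2 = 0.06 × 0.0837867 = 0.0050272
  π_3·f_3 = 0.22 × 0.0506607 = 0.0111453
  π_4·f_4 = 0.39 × 0.00144388 = 0.000563115
Normaliser: 2.70321e-12 + 0.0050272 + 0.0111453 + 0.000563115 = 0.0167357
P(Population 3 | x) ≈ 0.6660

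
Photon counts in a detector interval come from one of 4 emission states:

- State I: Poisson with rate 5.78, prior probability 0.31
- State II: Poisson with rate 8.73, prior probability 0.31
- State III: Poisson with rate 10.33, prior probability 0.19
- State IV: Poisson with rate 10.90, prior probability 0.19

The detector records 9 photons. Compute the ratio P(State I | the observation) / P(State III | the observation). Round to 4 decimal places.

Posterior odds = (π_i f_i(x)) / (π_j f_j(x)); the normalising sum cancels.
Component likelihoods at x = 9 photons:
  L_I = 0.0612866
  L_II = 0.131212
  L_III = 0.12047
  L_IV = 0.110475
Posterior odds = (π_I·L_I) / (π_III·L_III) = (0.31·0.0612866) / (0.19·0.12047) = 0.0189988 / 0.0228892 ≈ 0.8300

0.8300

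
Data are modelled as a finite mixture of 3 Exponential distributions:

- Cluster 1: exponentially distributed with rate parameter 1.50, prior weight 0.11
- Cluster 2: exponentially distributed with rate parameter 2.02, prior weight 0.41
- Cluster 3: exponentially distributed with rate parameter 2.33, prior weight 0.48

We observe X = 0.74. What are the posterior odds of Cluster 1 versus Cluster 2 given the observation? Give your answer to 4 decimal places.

The posterior odds equal the prior odds times the likelihood ratio: (w_i/w_j)·(f_i(x)/f_j(x)).
Exponential densities:
  f_1 = 0.494338
  f_2 = 0.453073
  f_3 = 0.415475
0.0543772 / 0.18576 ≈ 0.2927

0.2927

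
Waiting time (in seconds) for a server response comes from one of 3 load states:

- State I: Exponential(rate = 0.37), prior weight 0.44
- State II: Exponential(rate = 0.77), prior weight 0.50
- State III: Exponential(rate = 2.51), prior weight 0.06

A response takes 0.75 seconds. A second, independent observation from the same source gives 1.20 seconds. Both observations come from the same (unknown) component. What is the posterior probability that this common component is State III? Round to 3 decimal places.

P(component k | x) = P(Z=k)·f_k(x) / marginal(x), where marginal(x) = Σ_j P(Z=j)·f_j(x).
Since both observations come from the same component, the likelihood for component k is f_k(x₁)·f_k(x₂).
  L_I = [0.28034] × [0.237342] = 0.0665365
  L_II = [0.432201] × [0.305635] = 0.132096
  L_III = [0.382045] × [0.123475] = 0.047173
Unnormalised posteriors:
  P(Z=I)·L_I = 0.44 × 0.0665365 = 0.0292761
  P(Z=II)·L_II = 0.50 × 0.132096 = 0.0660478
  P(Z=III)·L_III = 0.06 × 0.047173 = 0.00283038
Normaliser: 0.0292761 + 0.0660478 + 0.00283038 = 0.0981542
P(State III | data) = 0.00283038 / 0.0981542 ≈ 0.029

0.029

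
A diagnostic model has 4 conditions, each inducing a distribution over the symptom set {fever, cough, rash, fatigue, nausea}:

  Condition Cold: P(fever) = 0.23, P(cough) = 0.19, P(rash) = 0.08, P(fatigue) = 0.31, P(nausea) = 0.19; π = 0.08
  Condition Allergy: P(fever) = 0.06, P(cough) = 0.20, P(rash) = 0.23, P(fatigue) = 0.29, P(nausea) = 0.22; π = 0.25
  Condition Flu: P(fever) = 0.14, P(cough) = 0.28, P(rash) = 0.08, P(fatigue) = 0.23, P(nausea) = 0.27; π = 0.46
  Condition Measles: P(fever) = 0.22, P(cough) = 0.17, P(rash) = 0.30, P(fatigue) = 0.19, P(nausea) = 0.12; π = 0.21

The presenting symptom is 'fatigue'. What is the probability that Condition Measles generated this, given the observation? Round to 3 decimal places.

The responsibility of component k is π_k f_k(x) divided by Σ_j π_j f_j(x).
Evaluate each component's likelihood at the observed value:
  p_Cold = 0.31
  p_Allergy = 0.29
  p_Flu = 0.23
  p_Measles = 0.19
Weight by the priors:
  π_Cold·p_Cold = 0.08 × 0.31 = 0.0248
  π_Allergy·p_Allergy = 0.25 × 0.29 = 0.0725
  π_Flu·p_Flu = 0.46 × 0.23 = 0.1058
  π_Measles·p_Measles = 0.21 × 0.19 = 0.0399
Evidence: 0.0248 + 0.0725 + 0.1058 + 0.0399 = 0.243
P(Condition Measles | 'fatigue') ≈ 0.164

0.164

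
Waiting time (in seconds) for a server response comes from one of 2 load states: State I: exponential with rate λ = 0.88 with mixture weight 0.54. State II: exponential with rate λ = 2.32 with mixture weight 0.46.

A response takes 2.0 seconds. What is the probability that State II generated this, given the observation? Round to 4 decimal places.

By Bayes' theorem, P(k | x) = π_k f_k(x) / Σ_j π_j f_j(x).
Component likelihoods at x = 2.0 seconds:
  L_I = 0.151399
  L_II = 0.0224059
Unnormalised posteriors:
  π_I·L_I = 0.54 × 0.151399 = 0.0817557
  π_II·L_II = 0.46 × 0.0224059 = 0.0103067
Sum: 0.0817557 + 0.0103067 = 0.0920624
Responsibility of State II: 0.0103067 / 0.0920624 ≈ 0.1120

0.1120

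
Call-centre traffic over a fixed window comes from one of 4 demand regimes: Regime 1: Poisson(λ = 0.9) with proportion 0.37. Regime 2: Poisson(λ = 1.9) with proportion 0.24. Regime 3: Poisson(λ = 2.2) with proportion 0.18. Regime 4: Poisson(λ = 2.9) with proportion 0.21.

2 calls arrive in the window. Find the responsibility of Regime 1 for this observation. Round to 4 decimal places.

By Bayes' theorem, P(k | x) = w_k f_k(x) / Σ_j w_j f_j(x).
Component likelihoods at x = 2 calls:
  L_1 = 0.164661
  L_2 = 0.269971
  L_3 = 0.268144
  L_4 = 0.231373
Unnormalised posteriors:
  w_1·L_1 = 0.37 × 0.164661 = 0.0609245
  w_2·L_2 = 0.24 × 0.269971 = 0.0647931
  w_3·L_3 = 0.18 × 0.268144 = 0.0482659
  w_4·L_4 = 0.21 × 0.231373 = 0.0485883
Evidence: 0.0609245 + 0.0647931 + 0.0482659 + 0.0485883 = 0.222572
Responsibility of Regime 1: 0.0609245 / 0.222572 ≈ 0.2737

0.2737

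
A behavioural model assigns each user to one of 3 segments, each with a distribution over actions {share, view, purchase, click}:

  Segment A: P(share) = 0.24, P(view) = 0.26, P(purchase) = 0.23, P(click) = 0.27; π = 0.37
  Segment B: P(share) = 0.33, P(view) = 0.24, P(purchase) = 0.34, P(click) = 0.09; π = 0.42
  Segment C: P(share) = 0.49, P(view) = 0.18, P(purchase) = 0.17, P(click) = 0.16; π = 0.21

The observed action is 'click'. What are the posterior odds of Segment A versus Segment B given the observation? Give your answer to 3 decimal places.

Posterior odds = (P(Z=i) f_i(x)) / (P(Z=j) f_j(x)); the normalising sum cancels.
Component likelihoods at x = 'click':
  L_A = P(click | comp) = 0.27
  L_B = P(click | comp) = 0.09
  L_C = P(click | comp) = 0.16
Odds = (0.37/0.42) × (0.27/0.09) = 0.880952 × 3 ≈ 2.643

2.643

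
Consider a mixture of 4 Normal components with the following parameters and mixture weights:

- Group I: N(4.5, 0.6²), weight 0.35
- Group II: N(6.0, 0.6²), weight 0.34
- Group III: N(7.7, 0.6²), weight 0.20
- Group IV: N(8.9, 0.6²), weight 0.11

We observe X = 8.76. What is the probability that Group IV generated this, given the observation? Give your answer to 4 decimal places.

0.7181

Apply Bayes' rule: the posterior for each component is proportional to its prior times its likelihood at x.
Component likelihoods at x = 8.76:
  L_I = 7.52257e-12
  L_II = 1.69014e-05
  L_III = 0.139643
  L_IV = 0.647048
Prior × likelihood for each component:
  π_I·L_I = 0.35 × 7.52257e-12 = 2.6329e-12
  π_II·L_II = 0.34 × 1.69014e-05 = 5.74648e-06
  π_III·L_III = 0.20 × 0.139643 = 0.0279285
  π_IV·L_IV = 0.11 × 0.647048 = 0.0711753
Evidence: 2.6329e-12 + 5.74648e-06 + 0.0279285 + 0.0711753 = 0.0991095
P(Group IV | 8.76) = 0.0711753 / 0.0991095 ≈ 0.7181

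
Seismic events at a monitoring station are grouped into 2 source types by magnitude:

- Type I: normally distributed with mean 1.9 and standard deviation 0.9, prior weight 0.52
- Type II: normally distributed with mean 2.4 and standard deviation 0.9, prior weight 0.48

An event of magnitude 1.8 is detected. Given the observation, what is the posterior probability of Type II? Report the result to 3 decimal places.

Posterior ∝ prior × likelihood, so P(k | x) ∝ π_k f_k(x); normalise over all components.
Evaluate each component's likelihood at the observed value:
  p_I = (1/(0.9·√(2π)))·exp(−(1.8−1.9)²/(2·0.9²)) = 0.443269·exp(-0.00617) = 0.440541
  p_II = (1/(0.9·√(2π)))·exp(−(1.8−2.4)²/(2·0.9²)) = 0.443269·exp(-0.22222) = 0.354942
Multiply by the mixture weights:
  π_I·p_I = 0.52 × 0.440541 = 0.229082
  π_II·p_II = 0.48 × 0.354942 = 0.170372
Denominator: 0.229082 + 0.170372 = 0.399454
P(Type II | the observation) = 0.170372 / 0.399454 ≈ 0.427

0.427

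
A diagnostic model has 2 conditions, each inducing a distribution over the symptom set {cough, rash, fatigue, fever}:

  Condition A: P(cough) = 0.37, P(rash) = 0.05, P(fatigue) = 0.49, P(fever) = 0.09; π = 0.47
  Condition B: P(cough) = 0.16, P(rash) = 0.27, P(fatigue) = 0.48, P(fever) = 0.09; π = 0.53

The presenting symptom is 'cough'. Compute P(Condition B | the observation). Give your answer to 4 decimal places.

By Bayes' theorem, P(k | x) = π_k f_k(x) / Σ_j π_j f_j(x).
Component likelihoods at x = 'cough':
  f_A = P(cough | comp) = 0.37
  f_B = P(cough | comp) = 0.16
Weight by the priors:
  π_A·f_A = 0.47 × 0.37 = 0.1739
  π_B·f_B = 0.53 × 0.16 = 0.0848
Denominator: 0.1739 + 0.0848 = 0.2587
So the posterior for Condition B is 0.0848 / 0.2587 ≈ 0.3278.

0.3278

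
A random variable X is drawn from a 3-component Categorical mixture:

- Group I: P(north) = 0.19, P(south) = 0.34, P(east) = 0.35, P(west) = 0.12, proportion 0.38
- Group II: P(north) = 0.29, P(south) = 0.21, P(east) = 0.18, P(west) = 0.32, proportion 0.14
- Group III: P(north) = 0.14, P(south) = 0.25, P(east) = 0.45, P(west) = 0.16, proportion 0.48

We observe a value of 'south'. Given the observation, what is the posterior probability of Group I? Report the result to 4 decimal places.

0.4637

P(component k | x) = w_k·f_k(x) / marginal(x), where marginal(x) = Σ_j w_j·f_j(x).
Categorical probabilities:
  f_I = P(south | comp) = 0.34
  f_II = P(south | comp) = 0.21
  f_III = P(south | comp) = 0.25
Unnormalised posteriors:
  w_I·f_I = 0.38 × 0.34 = 0.1292
  w_II·f_II = 0.14 × 0.21 = 0.0294
  w_III·f_III = 0.48 × 0.25 = 0.12
Normaliser: 0.1292 + 0.0294 + 0.12 = 0.2786
So the posterior for Group I is 0.1292 / 0.2786 ≈ 0.4637.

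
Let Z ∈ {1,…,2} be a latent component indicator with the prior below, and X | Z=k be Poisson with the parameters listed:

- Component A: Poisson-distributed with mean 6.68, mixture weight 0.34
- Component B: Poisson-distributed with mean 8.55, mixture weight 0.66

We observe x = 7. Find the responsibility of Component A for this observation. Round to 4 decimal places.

0.3726

Apply Bayes' rule: the posterior for each component is proportional to its prior times its likelihood at x.
Evaluate each component's likelihood at the observed value:
  p_A = 0.147883
  p_B = 0.128267
Unnormalised posteriors:
  P(Z=A)·p_A = 0.34 × 0.147883 = 0.0502801
  P(Z=B)·p_B = 0.66 × 0.128267 = 0.0846561
Sum: 0.0502801 + 0.0846561 = 0.134936
P(Component A | x) = 0.0502801 / 0.134936 ≈ 0.3726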